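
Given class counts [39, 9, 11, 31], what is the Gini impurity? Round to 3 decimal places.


Total = 90. Proportions: 39/90, 9/90, 11/90, 31/90. sum(p_i^2) = 0.3314. Gini = 1 - 0.3314 = 0.6686, which rounds to 0.669.

0.669


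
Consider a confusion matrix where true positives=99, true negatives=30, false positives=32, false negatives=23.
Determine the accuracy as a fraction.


Accuracy = (TP + TN) / (TP + TN + FP + FN) = (99 + 30) / 184 = 129/184.

129/184


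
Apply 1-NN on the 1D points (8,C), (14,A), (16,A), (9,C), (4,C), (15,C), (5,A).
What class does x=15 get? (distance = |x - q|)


Distances: |8-15|=7, |14-15|=1, |16-15|=1, |9-15|=6, |4-15|=11, |15-15|=0, |5-15|=10. 1 nearest: (15,C). Counts: {'C': 1}. Majority class: C.

C


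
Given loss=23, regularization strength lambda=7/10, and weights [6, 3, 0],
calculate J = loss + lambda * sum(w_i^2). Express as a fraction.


L2 sq norm = sum(w^2) = 45. J = 23 + 7/10 * 45 = 109/2.

109/2


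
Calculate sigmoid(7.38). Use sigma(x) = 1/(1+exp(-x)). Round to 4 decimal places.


sigma(7.38) = 1/(1+e^(-7.38)) = 1/(1+0.000624) = 1/1.000624 = 0.9994.

0.9994


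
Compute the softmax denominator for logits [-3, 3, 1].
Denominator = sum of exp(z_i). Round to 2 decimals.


Denom = e^-3=0.0498 + e^3=20.0855 + e^1=2.7183. Sum = 22.8536, which rounds to 22.85.

22.85


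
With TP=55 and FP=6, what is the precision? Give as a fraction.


Precision = TP / (TP + FP) = 55 / 61 = 55/61.

55/61


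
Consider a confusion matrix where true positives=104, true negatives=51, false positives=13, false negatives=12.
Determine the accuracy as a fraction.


Accuracy = (TP + TN) / (TP + TN + FP + FN) = (104 + 51) / 180 = 31/36.

31/36


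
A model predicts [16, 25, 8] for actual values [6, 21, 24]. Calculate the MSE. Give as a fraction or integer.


MSE = (1/3) * ((6-16)^2=100 + (21-25)^2=16 + (24-8)^2=256). Sum = 372. MSE = 124.

124


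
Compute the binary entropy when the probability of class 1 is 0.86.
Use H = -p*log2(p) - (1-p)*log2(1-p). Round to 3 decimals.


H = -0.86*log2(0.86) - 0.14*log2(0.14) = 0.584.

0.584


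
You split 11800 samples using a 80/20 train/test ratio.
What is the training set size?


Test set = 11800 * 20% = 2360. Training set = 11800 - 2360 = 9440.

9440


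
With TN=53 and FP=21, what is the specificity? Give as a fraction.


Specificity = TN / (TN + FP) = 53 / 74 = 53/74.

53/74


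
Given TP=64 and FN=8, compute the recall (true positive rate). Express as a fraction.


Recall = TP / (TP + FN) = 64 / 72 = 8/9.

8/9


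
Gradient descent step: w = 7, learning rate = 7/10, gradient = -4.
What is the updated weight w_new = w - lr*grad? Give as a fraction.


w_new = 7 - 7/10 * -4 = 7 - -14/5 = 49/5.

49/5


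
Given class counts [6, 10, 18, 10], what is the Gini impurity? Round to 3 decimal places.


Total = 44. Proportions: 6/44, 10/44, 18/44, 10/44. sum(p_i^2) = 0.2893. Gini = 1 - 0.2893 = 0.7107, which rounds to 0.711.

0.711


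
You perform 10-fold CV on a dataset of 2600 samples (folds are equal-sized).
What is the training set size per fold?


Each validation fold has 2600/10 = 260 samples. Training set = 2600 - 260 = 2340.

2340


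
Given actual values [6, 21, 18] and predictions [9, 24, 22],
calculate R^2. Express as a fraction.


Mean(y) = 15. SS_res = 34. SS_tot = 126. R^2 = 1 - 34/(126) = 46/63.

46/63


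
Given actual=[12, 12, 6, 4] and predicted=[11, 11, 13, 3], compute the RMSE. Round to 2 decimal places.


MSE = 13.0000. RMSE = sqrt(13.0000) = 3.61.

3.61


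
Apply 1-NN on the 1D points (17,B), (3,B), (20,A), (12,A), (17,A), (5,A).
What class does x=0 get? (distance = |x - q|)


Distances: |17-0|=17, |3-0|=3, |20-0|=20, |12-0|=12, |17-0|=17, |5-0|=5. 1 nearest: (3,B). Counts: {'B': 1}. Majority class: B.

B


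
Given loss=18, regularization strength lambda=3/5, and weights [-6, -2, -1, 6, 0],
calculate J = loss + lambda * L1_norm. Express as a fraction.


L1 norm = sum(|w|) = 15. J = 18 + 3/5 * 15 = 27.

27


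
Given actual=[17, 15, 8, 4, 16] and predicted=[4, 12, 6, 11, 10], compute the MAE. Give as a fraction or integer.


MAE = (1/5) * (|17-4|=13 + |15-12|=3 + |8-6|=2 + |4-11|=7 + |16-10|=6). Sum = 31. MAE = 31/5.

31/5


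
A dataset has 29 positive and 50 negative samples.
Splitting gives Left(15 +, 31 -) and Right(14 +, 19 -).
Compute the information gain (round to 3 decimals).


H(parent) = 0.9484. H(left) = 0.9109, H(right) = 0.9834. Weighted = (46/79)*0.9109 + (33/79)*0.9834 = 0.9412. IG = 0.9484 - 0.9412 = 0.0072, which rounds to 0.007.

0.007


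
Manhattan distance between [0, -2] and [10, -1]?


d = sum of absolute differences: |0-10|=10 + |-2--1|=1 = 11.

11


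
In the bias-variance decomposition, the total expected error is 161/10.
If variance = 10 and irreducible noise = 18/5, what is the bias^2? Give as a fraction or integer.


Total error = bias^2 + variance + irreducible noise. So bias^2 = 161/10 - 10 - 18/5 = 5/2.

5/2


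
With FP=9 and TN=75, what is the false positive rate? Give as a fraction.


FPR = FP / (FP + TN) = 9 / 84 = 3/28.

3/28


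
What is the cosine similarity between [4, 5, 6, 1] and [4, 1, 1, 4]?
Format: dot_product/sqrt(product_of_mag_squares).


dot = 31. |a|^2 = 78, |b|^2 = 34. cos = 31/sqrt(2652).

31/sqrt(2652)


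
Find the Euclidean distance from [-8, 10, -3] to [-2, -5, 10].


d = sqrt(sum of squared differences). (-8--2)^2=36, (10--5)^2=225, (-3-10)^2=169. Sum = 430.

sqrt(430)


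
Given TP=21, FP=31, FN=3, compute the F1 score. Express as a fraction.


Precision = 21/52 = 21/52. Recall = 21/24 = 7/8. F1 = 2*P*R/(P+R) = 21/38.

21/38


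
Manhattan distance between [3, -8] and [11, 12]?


d = sum of absolute differences: |3-11|=8 + |-8-12|=20 = 28.

28


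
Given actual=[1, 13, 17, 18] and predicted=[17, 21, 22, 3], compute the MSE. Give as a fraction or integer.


MSE = (1/4) * ((1-17)^2=256 + (13-21)^2=64 + (17-22)^2=25 + (18-3)^2=225). Sum = 570. MSE = 285/2.

285/2


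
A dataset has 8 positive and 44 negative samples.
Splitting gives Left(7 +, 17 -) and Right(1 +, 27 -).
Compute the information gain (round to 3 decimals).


H(parent) = 0.6194. H(left) = 0.8709, H(right) = 0.2223. Weighted = (24/52)*0.8709 + (28/52)*0.2223 = 0.5217. IG = 0.6194 - 0.5217 = 0.0977, which rounds to 0.098.

0.098


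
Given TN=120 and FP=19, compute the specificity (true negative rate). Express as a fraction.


Specificity = TN / (TN + FP) = 120 / 139 = 120/139.

120/139


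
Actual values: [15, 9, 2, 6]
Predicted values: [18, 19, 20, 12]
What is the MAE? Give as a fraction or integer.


MAE = (1/4) * (|15-18|=3 + |9-19|=10 + |2-20|=18 + |6-12|=6). Sum = 37. MAE = 37/4.

37/4


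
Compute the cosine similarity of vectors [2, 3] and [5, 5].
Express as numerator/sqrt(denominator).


dot = 25. |a|^2 = 13, |b|^2 = 50. cos = 25/sqrt(650).

25/sqrt(650)


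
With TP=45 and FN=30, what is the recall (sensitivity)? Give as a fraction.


Recall = TP / (TP + FN) = 45 / 75 = 3/5.

3/5


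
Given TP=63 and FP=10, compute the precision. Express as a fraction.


Precision = TP / (TP + FP) = 63 / 73 = 63/73.

63/73


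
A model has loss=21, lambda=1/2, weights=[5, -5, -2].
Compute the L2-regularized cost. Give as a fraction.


L2 sq norm = sum(w^2) = 54. J = 21 + 1/2 * 54 = 48.

48


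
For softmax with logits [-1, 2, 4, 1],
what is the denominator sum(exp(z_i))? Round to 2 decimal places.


Denom = e^-1=0.3679 + e^2=7.3891 + e^4=54.5982 + e^1=2.7183. Sum = 65.0735, which rounds to 65.07.

65.07


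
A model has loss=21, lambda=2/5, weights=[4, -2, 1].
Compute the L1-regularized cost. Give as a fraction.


L1 norm = sum(|w|) = 7. J = 21 + 2/5 * 7 = 119/5.

119/5


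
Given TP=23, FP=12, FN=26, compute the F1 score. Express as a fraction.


Precision = 23/35 = 23/35. Recall = 23/49 = 23/49. F1 = 2*P*R/(P+R) = 23/42.

23/42


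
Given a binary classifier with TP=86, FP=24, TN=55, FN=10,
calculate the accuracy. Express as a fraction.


Accuracy = (TP + TN) / (TP + TN + FP + FN) = (86 + 55) / 175 = 141/175.

141/175


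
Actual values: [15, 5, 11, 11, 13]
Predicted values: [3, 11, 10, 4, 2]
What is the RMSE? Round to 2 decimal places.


MSE = 70.2000. RMSE = sqrt(70.2000) = 8.38.

8.38


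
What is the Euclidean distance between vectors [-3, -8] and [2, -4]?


d = sqrt(sum of squared differences). (-3-2)^2=25, (-8--4)^2=16. Sum = 41.

sqrt(41)


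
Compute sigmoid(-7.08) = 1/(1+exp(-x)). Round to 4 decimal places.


sigma(-7.08) = 1/(1+e^(7.08)) = 1/(1+1187.968519) = 1/1188.968519 = 0.0008.

0.0008


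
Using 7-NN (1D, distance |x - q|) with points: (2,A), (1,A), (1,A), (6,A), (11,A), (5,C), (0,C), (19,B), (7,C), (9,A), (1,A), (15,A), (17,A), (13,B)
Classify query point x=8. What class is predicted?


Distances: |2-8|=6, |1-8|=7, |1-8|=7, |6-8|=2, |11-8|=3, |5-8|=3, |0-8|=8, |19-8|=11, |7-8|=1, |9-8|=1, |1-8|=7, |15-8|=7, |17-8|=9, |13-8|=5. 7 nearest: (9,A), (7,C), (6,A), (11,A), (5,C), (13,B), (2,A). Counts: {'A': 4, 'C': 2, 'B': 1}. Majority class: A.

A


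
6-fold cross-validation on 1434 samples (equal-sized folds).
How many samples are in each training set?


Each validation fold has 1434/6 = 239 samples. Training set = 1434 - 239 = 1195.

1195


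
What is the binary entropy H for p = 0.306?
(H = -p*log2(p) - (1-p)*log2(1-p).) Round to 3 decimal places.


H = -0.306*log2(0.306) - 0.694*log2(0.694) = 0.889.

0.889


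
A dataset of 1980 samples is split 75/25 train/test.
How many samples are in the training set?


Test set = 1980 * 25% = 495. Training set = 1980 - 495 = 1485.

1485


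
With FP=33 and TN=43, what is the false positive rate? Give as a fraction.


FPR = FP / (FP + TN) = 33 / 76 = 33/76.

33/76


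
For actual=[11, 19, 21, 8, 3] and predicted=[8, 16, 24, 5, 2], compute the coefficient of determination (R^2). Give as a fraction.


Mean(y) = 62/5. SS_res = 37. SS_tot = 1136/5. R^2 = 1 - 37/(1136/5) = 951/1136.

951/1136


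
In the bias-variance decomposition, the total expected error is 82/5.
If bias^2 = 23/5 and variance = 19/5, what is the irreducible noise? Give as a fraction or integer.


Total error = bias^2 + variance + irreducible noise. So irreducible noise = 82/5 - 23/5 - 19/5 = 8.

8


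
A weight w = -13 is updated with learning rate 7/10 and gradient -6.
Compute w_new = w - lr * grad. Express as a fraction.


w_new = -13 - 7/10 * -6 = -13 - -21/5 = -44/5.

-44/5


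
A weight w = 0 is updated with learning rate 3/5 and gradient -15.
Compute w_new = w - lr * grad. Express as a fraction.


w_new = 0 - 3/5 * -15 = 0 - -9 = 9.

9


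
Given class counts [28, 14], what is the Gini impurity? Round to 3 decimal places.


Total = 42. Proportions: 28/42, 14/42. sum(p_i^2) = 0.5556. Gini = 1 - 0.5556 = 0.4444, which rounds to 0.444.

0.444


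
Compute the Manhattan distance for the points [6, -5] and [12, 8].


d = sum of absolute differences: |6-12|=6 + |-5-8|=13 = 19.

19


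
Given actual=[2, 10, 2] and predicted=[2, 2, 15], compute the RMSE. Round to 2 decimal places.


MSE = 77.6667. RMSE = sqrt(77.6667) = 8.81.

8.81


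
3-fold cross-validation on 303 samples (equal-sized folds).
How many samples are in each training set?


Each validation fold has 303/3 = 101 samples. Training set = 303 - 101 = 202.

202


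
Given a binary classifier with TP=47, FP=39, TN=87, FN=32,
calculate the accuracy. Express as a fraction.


Accuracy = (TP + TN) / (TP + TN + FP + FN) = (47 + 87) / 205 = 134/205.

134/205


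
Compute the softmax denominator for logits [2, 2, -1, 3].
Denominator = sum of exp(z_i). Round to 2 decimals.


Denom = e^2=7.3891 + e^2=7.3891 + e^-1=0.3679 + e^3=20.0855. Sum = 35.2316, which rounds to 35.23.

35.23


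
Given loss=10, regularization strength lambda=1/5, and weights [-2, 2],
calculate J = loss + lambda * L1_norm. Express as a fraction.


L1 norm = sum(|w|) = 4. J = 10 + 1/5 * 4 = 54/5.

54/5


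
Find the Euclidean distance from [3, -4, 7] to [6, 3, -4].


d = sqrt(sum of squared differences). (3-6)^2=9, (-4-3)^2=49, (7--4)^2=121. Sum = 179.

sqrt(179)


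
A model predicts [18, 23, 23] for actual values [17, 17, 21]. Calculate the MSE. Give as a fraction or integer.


MSE = (1/3) * ((17-18)^2=1 + (17-23)^2=36 + (21-23)^2=4). Sum = 41. MSE = 41/3.

41/3


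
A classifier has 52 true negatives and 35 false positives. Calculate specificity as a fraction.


Specificity = TN / (TN + FP) = 52 / 87 = 52/87.

52/87


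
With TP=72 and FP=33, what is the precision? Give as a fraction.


Precision = TP / (TP + FP) = 72 / 105 = 24/35.

24/35


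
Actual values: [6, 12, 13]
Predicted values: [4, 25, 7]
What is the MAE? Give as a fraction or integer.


MAE = (1/3) * (|6-4|=2 + |12-25|=13 + |13-7|=6). Sum = 21. MAE = 7.

7


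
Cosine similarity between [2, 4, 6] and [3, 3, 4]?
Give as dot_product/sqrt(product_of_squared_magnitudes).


dot = 42. |a|^2 = 56, |b|^2 = 34. cos = 42/sqrt(1904).

42/sqrt(1904)


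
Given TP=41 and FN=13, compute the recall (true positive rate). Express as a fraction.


Recall = TP / (TP + FN) = 41 / 54 = 41/54.

41/54


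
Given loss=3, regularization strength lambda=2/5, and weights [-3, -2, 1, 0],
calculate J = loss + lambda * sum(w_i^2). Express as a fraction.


L2 sq norm = sum(w^2) = 14. J = 3 + 2/5 * 14 = 43/5.

43/5


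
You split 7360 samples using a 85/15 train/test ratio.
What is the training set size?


Test set = 7360 * 15% = 1104. Training set = 7360 - 1104 = 6256.

6256


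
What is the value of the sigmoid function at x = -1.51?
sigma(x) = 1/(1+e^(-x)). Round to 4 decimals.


sigma(-1.51) = 1/(1+e^(1.51)) = 1/(1+4.526731) = 1/5.526731 = 0.1809.

0.1809


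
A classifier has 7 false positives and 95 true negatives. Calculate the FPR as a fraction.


FPR = FP / (FP + TN) = 7 / 102 = 7/102.

7/102


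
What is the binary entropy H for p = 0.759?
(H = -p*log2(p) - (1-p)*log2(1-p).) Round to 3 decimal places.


H = -0.759*log2(0.759) - 0.241*log2(0.241) = 0.797.

0.797


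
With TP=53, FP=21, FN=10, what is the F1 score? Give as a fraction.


Precision = 53/74 = 53/74. Recall = 53/63 = 53/63. F1 = 2*P*R/(P+R) = 106/137.

106/137


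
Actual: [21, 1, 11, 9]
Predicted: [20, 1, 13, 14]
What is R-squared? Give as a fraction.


Mean(y) = 21/2. SS_res = 30. SS_tot = 203. R^2 = 1 - 30/(203) = 173/203.

173/203


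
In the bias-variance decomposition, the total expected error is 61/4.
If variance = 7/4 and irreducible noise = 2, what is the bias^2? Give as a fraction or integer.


Total error = bias^2 + variance + irreducible noise. So bias^2 = 61/4 - 7/4 - 2 = 23/2.

23/2


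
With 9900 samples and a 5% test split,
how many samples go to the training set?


Test set = 9900 * 5% = 495. Training set = 9900 - 495 = 9405.

9405


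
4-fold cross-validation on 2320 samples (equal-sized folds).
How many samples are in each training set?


Each validation fold has 2320/4 = 580 samples. Training set = 2320 - 580 = 1740.

1740


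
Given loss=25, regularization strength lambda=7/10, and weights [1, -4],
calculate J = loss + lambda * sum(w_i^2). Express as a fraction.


L2 sq norm = sum(w^2) = 17. J = 25 + 7/10 * 17 = 369/10.

369/10


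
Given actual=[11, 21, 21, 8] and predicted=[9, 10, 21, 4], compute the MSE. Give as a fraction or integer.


MSE = (1/4) * ((11-9)^2=4 + (21-10)^2=121 + (21-21)^2=0 + (8-4)^2=16). Sum = 141. MSE = 141/4.

141/4


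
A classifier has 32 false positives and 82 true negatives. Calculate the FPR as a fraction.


FPR = FP / (FP + TN) = 32 / 114 = 16/57.

16/57


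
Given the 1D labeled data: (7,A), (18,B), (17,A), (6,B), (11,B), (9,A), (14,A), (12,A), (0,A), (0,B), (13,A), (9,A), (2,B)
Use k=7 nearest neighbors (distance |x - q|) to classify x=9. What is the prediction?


Distances: |7-9|=2, |18-9|=9, |17-9|=8, |6-9|=3, |11-9|=2, |9-9|=0, |14-9|=5, |12-9|=3, |0-9|=9, |0-9|=9, |13-9|=4, |9-9|=0, |2-9|=7. 7 nearest: (9,A), (9,A), (7,A), (11,B), (12,A), (6,B), (13,A). Counts: {'A': 5, 'B': 2}. Majority class: A.

A


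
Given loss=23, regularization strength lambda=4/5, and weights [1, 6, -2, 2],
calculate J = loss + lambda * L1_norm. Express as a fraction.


L1 norm = sum(|w|) = 11. J = 23 + 4/5 * 11 = 159/5.

159/5


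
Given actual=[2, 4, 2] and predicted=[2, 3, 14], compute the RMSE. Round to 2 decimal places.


MSE = 48.3333. RMSE = sqrt(48.3333) = 6.95.

6.95


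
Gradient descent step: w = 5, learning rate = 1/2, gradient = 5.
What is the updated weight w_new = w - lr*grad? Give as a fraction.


w_new = 5 - 1/2 * 5 = 5 - 5/2 = 5/2.

5/2


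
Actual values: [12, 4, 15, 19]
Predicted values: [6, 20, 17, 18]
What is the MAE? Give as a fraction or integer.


MAE = (1/4) * (|12-6|=6 + |4-20|=16 + |15-17|=2 + |19-18|=1). Sum = 25. MAE = 25/4.

25/4


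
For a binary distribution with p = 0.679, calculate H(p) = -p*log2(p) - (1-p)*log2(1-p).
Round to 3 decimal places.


H = -0.679*log2(0.679) - 0.321*log2(0.321) = 0.905.

0.905


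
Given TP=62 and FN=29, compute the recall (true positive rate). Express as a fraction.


Recall = TP / (TP + FN) = 62 / 91 = 62/91.

62/91


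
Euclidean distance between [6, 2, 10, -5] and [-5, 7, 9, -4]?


d = sqrt(sum of squared differences). (6--5)^2=121, (2-7)^2=25, (10-9)^2=1, (-5--4)^2=1. Sum = 148.

sqrt(148)


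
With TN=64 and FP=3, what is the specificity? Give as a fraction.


Specificity = TN / (TN + FP) = 64 / 67 = 64/67.

64/67


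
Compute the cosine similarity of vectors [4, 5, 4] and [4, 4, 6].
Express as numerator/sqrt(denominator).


dot = 60. |a|^2 = 57, |b|^2 = 68. cos = 60/sqrt(3876).

60/sqrt(3876)


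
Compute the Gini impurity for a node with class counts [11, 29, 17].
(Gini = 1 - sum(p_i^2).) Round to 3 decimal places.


Total = 57. Proportions: 11/57, 29/57, 17/57. sum(p_i^2) = 0.3850. Gini = 1 - 0.3850 = 0.6150, which rounds to 0.615.

0.615


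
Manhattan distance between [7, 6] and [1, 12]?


d = sum of absolute differences: |7-1|=6 + |6-12|=6 = 12.

12


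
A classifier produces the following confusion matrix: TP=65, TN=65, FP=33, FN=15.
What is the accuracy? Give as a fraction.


Accuracy = (TP + TN) / (TP + TN + FP + FN) = (65 + 65) / 178 = 65/89.

65/89


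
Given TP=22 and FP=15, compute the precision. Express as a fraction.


Precision = TP / (TP + FP) = 22 / 37 = 22/37.

22/37


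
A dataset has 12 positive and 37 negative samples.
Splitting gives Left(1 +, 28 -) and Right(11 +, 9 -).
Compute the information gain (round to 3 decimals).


H(parent) = 0.8031. H(left) = 0.2164, H(right) = 0.9928. Weighted = (29/49)*0.2164 + (20/49)*0.9928 = 0.5333. IG = 0.8031 - 0.5333 = 0.2698, which rounds to 0.270.

0.270


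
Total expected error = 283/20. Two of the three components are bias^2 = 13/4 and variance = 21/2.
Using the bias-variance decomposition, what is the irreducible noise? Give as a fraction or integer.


Total error = bias^2 + variance + irreducible noise. So irreducible noise = 283/20 - 13/4 - 21/2 = 2/5.

2/5


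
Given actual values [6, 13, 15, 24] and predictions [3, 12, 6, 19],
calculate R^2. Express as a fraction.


Mean(y) = 29/2. SS_res = 116. SS_tot = 165. R^2 = 1 - 116/(165) = 49/165.

49/165


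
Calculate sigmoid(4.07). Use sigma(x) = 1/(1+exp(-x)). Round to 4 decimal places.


sigma(4.07) = 1/(1+e^(-4.07)) = 1/(1+0.017077) = 1/1.017077 = 0.9832.

0.9832


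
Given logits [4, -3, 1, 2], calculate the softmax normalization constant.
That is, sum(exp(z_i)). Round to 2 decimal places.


Denom = e^4=54.5982 + e^-3=0.0498 + e^1=2.7183 + e^2=7.3891. Sum = 64.7554, which rounds to 64.76.

64.76


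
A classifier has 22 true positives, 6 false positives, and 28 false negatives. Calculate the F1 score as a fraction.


Precision = 22/28 = 11/14. Recall = 22/50 = 11/25. F1 = 2*P*R/(P+R) = 22/39.

22/39


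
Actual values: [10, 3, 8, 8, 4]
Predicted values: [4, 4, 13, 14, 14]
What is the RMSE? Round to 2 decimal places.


MSE = 39.6000. RMSE = sqrt(39.6000) = 6.29.

6.29


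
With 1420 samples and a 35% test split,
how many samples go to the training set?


Test set = 1420 * 35% = 497. Training set = 1420 - 497 = 923.

923


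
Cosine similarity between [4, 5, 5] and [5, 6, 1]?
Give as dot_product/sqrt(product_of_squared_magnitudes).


dot = 55. |a|^2 = 66, |b|^2 = 62. cos = 55/sqrt(4092).

55/sqrt(4092)


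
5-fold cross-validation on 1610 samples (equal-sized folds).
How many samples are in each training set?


Each validation fold has 1610/5 = 322 samples. Training set = 1610 - 322 = 1288.

1288


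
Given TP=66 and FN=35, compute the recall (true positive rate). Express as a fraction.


Recall = TP / (TP + FN) = 66 / 101 = 66/101.

66/101


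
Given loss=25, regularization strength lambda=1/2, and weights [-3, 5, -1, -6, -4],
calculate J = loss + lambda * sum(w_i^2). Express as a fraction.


L2 sq norm = sum(w^2) = 87. J = 25 + 1/2 * 87 = 137/2.

137/2


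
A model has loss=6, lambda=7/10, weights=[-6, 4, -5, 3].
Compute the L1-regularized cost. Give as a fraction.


L1 norm = sum(|w|) = 18. J = 6 + 7/10 * 18 = 93/5.

93/5


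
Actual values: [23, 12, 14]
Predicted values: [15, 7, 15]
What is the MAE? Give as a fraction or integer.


MAE = (1/3) * (|23-15|=8 + |12-7|=5 + |14-15|=1). Sum = 14. MAE = 14/3.

14/3


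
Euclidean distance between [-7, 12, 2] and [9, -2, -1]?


d = sqrt(sum of squared differences). (-7-9)^2=256, (12--2)^2=196, (2--1)^2=9. Sum = 461.

sqrt(461)


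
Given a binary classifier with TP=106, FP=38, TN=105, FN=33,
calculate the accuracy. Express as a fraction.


Accuracy = (TP + TN) / (TP + TN + FP + FN) = (106 + 105) / 282 = 211/282.

211/282


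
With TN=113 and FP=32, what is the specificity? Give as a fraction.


Specificity = TN / (TN + FP) = 113 / 145 = 113/145.

113/145


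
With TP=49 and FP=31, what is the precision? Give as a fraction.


Precision = TP / (TP + FP) = 49 / 80 = 49/80.

49/80


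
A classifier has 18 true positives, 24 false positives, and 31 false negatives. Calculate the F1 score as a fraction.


Precision = 18/42 = 3/7. Recall = 18/49 = 18/49. F1 = 2*P*R/(P+R) = 36/91.

36/91


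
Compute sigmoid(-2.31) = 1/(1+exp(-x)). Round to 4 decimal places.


sigma(-2.31) = 1/(1+e^(2.31)) = 1/(1+10.074425) = 1/11.074425 = 0.0903.

0.0903


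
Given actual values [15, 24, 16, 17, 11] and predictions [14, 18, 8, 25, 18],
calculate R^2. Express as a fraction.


Mean(y) = 83/5. SS_res = 214. SS_tot = 446/5. R^2 = 1 - 214/(446/5) = -312/223.

-312/223


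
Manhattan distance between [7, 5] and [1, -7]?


d = sum of absolute differences: |7-1|=6 + |5--7|=12 = 18.

18


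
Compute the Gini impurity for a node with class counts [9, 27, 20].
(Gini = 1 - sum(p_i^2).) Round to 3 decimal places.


Total = 56. Proportions: 9/56, 27/56, 20/56. sum(p_i^2) = 0.3858. Gini = 1 - 0.3858 = 0.6142, which rounds to 0.614.

0.614


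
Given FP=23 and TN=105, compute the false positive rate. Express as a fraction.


FPR = FP / (FP + TN) = 23 / 128 = 23/128.

23/128


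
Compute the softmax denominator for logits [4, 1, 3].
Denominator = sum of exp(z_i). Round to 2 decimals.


Denom = e^4=54.5982 + e^1=2.7183 + e^3=20.0855. Sum = 77.4020, which rounds to 77.40.

77.40


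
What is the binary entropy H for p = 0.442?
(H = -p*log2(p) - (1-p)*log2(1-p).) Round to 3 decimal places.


H = -0.442*log2(0.442) - 0.558*log2(0.558) = 0.990.

0.990


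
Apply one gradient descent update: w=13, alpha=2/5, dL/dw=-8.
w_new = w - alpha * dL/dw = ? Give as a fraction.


w_new = 13 - 2/5 * -8 = 13 - -16/5 = 81/5.

81/5


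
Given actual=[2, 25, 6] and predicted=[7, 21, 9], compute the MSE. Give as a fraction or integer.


MSE = (1/3) * ((2-7)^2=25 + (25-21)^2=16 + (6-9)^2=9). Sum = 50. MSE = 50/3.

50/3


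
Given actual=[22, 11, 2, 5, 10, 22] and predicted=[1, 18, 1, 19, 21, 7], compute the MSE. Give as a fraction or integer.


MSE = (1/6) * ((22-1)^2=441 + (11-18)^2=49 + (2-1)^2=1 + (5-19)^2=196 + (10-21)^2=121 + (22-7)^2=225). Sum = 1033. MSE = 1033/6.

1033/6


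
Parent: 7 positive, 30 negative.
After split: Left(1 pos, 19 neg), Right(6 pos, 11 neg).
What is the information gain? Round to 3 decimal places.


H(parent) = 0.6998. H(left) = 0.2864, H(right) = 0.9367. Weighted = (20/37)*0.2864 + (17/37)*0.9367 = 0.5852. IG = 0.6998 - 0.5852 = 0.1146, which rounds to 0.115.

0.115


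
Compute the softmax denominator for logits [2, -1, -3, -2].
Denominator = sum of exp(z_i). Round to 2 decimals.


Denom = e^2=7.3891 + e^-1=0.3679 + e^-3=0.0498 + e^-2=0.1353. Sum = 7.9421, which rounds to 7.94.

7.94


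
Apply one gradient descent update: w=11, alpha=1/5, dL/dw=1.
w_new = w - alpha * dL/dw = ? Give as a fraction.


w_new = 11 - 1/5 * 1 = 11 - 1/5 = 54/5.

54/5


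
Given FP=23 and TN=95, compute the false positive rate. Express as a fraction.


FPR = FP / (FP + TN) = 23 / 118 = 23/118.

23/118


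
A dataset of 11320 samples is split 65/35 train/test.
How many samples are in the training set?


Test set = 11320 * 35% = 3962. Training set = 11320 - 3962 = 7358.

7358


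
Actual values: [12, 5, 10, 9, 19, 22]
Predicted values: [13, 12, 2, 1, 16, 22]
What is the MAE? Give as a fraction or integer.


MAE = (1/6) * (|12-13|=1 + |5-12|=7 + |10-2|=8 + |9-1|=8 + |19-16|=3 + |22-22|=0). Sum = 27. MAE = 9/2.

9/2


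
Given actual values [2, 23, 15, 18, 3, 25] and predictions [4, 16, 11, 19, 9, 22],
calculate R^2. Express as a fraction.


Mean(y) = 43/3. SS_res = 115. SS_tot = 1450/3. R^2 = 1 - 115/(1450/3) = 221/290.

221/290


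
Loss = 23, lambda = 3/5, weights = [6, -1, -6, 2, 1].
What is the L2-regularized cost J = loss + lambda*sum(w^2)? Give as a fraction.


L2 sq norm = sum(w^2) = 78. J = 23 + 3/5 * 78 = 349/5.

349/5


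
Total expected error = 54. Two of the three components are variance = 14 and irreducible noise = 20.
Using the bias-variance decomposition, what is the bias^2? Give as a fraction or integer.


Total error = bias^2 + variance + irreducible noise. So bias^2 = 54 - 14 - 20 = 20.

20


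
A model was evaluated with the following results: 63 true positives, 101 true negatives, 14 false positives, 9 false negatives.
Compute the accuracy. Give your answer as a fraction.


Accuracy = (TP + TN) / (TP + TN + FP + FN) = (63 + 101) / 187 = 164/187.

164/187


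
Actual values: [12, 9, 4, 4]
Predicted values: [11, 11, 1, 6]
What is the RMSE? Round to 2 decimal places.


MSE = 4.5000. RMSE = sqrt(4.5000) = 2.12.

2.12


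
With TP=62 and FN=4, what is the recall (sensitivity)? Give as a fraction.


Recall = TP / (TP + FN) = 62 / 66 = 31/33.

31/33


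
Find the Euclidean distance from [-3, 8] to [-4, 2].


d = sqrt(sum of squared differences). (-3--4)^2=1, (8-2)^2=36. Sum = 37.

sqrt(37)


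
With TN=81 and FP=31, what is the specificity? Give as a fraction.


Specificity = TN / (TN + FP) = 81 / 112 = 81/112.

81/112


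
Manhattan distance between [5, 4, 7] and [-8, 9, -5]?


d = sum of absolute differences: |5--8|=13 + |4-9|=5 + |7--5|=12 = 30.

30


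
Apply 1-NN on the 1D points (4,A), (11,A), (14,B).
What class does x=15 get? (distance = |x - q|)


Distances: |4-15|=11, |11-15|=4, |14-15|=1. 1 nearest: (14,B). Counts: {'B': 1}. Majority class: B.

B


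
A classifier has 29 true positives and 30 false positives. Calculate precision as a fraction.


Precision = TP / (TP + FP) = 29 / 59 = 29/59.

29/59


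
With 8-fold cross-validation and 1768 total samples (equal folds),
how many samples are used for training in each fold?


Each validation fold has 1768/8 = 221 samples. Training set = 1768 - 221 = 1547.

1547


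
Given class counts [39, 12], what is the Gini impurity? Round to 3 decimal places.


Total = 51. Proportions: 39/51, 12/51. sum(p_i^2) = 0.6401. Gini = 1 - 0.6401 = 0.3599, which rounds to 0.360.

0.360


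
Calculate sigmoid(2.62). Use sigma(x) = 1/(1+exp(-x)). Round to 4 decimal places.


sigma(2.62) = 1/(1+e^(-2.62)) = 1/(1+0.072803) = 1/1.072803 = 0.9321.

0.9321


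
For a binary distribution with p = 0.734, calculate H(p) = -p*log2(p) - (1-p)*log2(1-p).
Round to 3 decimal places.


H = -0.734*log2(0.734) - 0.266*log2(0.266) = 0.836.

0.836


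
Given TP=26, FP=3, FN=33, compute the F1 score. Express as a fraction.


Precision = 26/29 = 26/29. Recall = 26/59 = 26/59. F1 = 2*P*R/(P+R) = 13/22.

13/22


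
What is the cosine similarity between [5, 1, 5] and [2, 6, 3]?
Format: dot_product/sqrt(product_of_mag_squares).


dot = 31. |a|^2 = 51, |b|^2 = 49. cos = 31/sqrt(2499).

31/sqrt(2499)


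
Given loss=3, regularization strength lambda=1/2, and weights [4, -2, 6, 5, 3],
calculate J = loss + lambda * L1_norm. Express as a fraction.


L1 norm = sum(|w|) = 20. J = 3 + 1/2 * 20 = 13.

13


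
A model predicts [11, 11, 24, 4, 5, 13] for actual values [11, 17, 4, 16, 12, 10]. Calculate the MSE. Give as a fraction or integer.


MSE = (1/6) * ((11-11)^2=0 + (17-11)^2=36 + (4-24)^2=400 + (16-4)^2=144 + (12-5)^2=49 + (10-13)^2=9). Sum = 638. MSE = 319/3.

319/3


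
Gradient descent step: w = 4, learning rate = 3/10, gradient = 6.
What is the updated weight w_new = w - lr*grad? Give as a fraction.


w_new = 4 - 3/10 * 6 = 4 - 9/5 = 11/5.

11/5


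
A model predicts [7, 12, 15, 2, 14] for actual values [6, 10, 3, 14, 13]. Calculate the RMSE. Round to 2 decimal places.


MSE = 58.8000. RMSE = sqrt(58.8000) = 7.67.

7.67


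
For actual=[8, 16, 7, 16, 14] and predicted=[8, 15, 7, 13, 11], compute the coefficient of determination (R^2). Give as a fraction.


Mean(y) = 61/5. SS_res = 19. SS_tot = 384/5. R^2 = 1 - 19/(384/5) = 289/384.

289/384


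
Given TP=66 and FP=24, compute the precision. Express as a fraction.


Precision = TP / (TP + FP) = 66 / 90 = 11/15.

11/15


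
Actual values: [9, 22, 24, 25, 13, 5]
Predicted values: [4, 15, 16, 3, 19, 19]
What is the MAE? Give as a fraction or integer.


MAE = (1/6) * (|9-4|=5 + |22-15|=7 + |24-16|=8 + |25-3|=22 + |13-19|=6 + |5-19|=14). Sum = 62. MAE = 31/3.

31/3


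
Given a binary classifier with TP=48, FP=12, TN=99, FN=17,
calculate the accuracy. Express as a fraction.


Accuracy = (TP + TN) / (TP + TN + FP + FN) = (48 + 99) / 176 = 147/176.

147/176


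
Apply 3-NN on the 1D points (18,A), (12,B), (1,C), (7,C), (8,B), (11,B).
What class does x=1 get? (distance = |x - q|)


Distances: |18-1|=17, |12-1|=11, |1-1|=0, |7-1|=6, |8-1|=7, |11-1|=10. 3 nearest: (1,C), (7,C), (8,B). Counts: {'C': 2, 'B': 1}. Majority class: C.

C


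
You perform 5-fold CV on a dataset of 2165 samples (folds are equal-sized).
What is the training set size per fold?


Each validation fold has 2165/5 = 433 samples. Training set = 2165 - 433 = 1732.

1732


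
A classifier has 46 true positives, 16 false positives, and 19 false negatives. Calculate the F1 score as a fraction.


Precision = 46/62 = 23/31. Recall = 46/65 = 46/65. F1 = 2*P*R/(P+R) = 92/127.

92/127


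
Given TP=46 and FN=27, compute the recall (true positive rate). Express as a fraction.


Recall = TP / (TP + FN) = 46 / 73 = 46/73.

46/73


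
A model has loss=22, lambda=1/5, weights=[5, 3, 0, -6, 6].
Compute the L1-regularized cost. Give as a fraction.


L1 norm = sum(|w|) = 20. J = 22 + 1/5 * 20 = 26.

26


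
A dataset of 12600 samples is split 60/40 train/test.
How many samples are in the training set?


Test set = 12600 * 40% = 5040. Training set = 12600 - 5040 = 7560.

7560


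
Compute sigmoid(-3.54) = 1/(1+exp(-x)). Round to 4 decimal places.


sigma(-3.54) = 1/(1+e^(3.54)) = 1/(1+34.466919) = 1/35.466919 = 0.0282.

0.0282


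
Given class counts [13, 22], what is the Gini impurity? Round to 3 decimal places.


Total = 35. Proportions: 13/35, 22/35. sum(p_i^2) = 0.5331. Gini = 1 - 0.5331 = 0.4669, which rounds to 0.467.

0.467


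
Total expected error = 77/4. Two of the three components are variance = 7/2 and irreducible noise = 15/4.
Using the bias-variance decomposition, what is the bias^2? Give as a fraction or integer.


Total error = bias^2 + variance + irreducible noise. So bias^2 = 77/4 - 7/2 - 15/4 = 12.

12


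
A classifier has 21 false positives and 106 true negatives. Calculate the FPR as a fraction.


FPR = FP / (FP + TN) = 21 / 127 = 21/127.

21/127


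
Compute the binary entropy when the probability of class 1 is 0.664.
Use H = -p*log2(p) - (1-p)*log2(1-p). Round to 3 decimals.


H = -0.664*log2(0.664) - 0.336*log2(0.336) = 0.921.

0.921


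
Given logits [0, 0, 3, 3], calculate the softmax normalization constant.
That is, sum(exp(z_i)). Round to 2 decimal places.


Denom = e^0=1.0000 + e^0=1.0000 + e^3=20.0855 + e^3=20.0855. Sum = 42.1710, which rounds to 42.17.

42.17


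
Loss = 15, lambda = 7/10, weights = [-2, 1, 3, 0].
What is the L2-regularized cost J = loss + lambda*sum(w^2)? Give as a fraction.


L2 sq norm = sum(w^2) = 14. J = 15 + 7/10 * 14 = 124/5.

124/5


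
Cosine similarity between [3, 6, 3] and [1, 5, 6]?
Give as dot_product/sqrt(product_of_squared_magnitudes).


dot = 51. |a|^2 = 54, |b|^2 = 62. cos = 51/sqrt(3348).

51/sqrt(3348)


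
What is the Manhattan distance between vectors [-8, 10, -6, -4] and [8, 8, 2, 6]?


d = sum of absolute differences: |-8-8|=16 + |10-8|=2 + |-6-2|=8 + |-4-6|=10 = 36.

36


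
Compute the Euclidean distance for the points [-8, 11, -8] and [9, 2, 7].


d = sqrt(sum of squared differences). (-8-9)^2=289, (11-2)^2=81, (-8-7)^2=225. Sum = 595.

sqrt(595)


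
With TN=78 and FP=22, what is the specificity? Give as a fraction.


Specificity = TN / (TN + FP) = 78 / 100 = 39/50.

39/50


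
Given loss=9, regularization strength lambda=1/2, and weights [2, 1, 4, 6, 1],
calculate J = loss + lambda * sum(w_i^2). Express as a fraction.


L2 sq norm = sum(w^2) = 58. J = 9 + 1/2 * 58 = 38.

38


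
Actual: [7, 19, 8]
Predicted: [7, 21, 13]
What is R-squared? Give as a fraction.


Mean(y) = 34/3. SS_res = 29. SS_tot = 266/3. R^2 = 1 - 29/(266/3) = 179/266.

179/266


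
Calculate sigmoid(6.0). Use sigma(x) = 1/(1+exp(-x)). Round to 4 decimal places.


sigma(6.0) = 1/(1+e^(-6.0)) = 1/(1+0.002479) = 1/1.002479 = 0.9975.

0.9975


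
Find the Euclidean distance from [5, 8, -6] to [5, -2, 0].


d = sqrt(sum of squared differences). (5-5)^2=0, (8--2)^2=100, (-6-0)^2=36. Sum = 136.

sqrt(136)


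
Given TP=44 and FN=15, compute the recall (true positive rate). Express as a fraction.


Recall = TP / (TP + FN) = 44 / 59 = 44/59.

44/59


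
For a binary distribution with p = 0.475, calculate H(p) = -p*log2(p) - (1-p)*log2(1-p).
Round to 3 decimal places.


H = -0.475*log2(0.475) - 0.525*log2(0.525) = 0.998.

0.998


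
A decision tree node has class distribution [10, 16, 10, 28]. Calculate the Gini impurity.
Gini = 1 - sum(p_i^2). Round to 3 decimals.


Total = 64. Proportions: 10/64, 16/64, 10/64, 28/64. sum(p_i^2) = 0.3027. Gini = 1 - 0.3027 = 0.6973, which rounds to 0.697.

0.697


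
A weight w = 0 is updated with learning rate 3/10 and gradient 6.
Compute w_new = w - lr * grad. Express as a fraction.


w_new = 0 - 3/10 * 6 = 0 - 9/5 = -9/5.

-9/5


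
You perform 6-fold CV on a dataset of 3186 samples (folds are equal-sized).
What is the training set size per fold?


Each validation fold has 3186/6 = 531 samples. Training set = 3186 - 531 = 2655.

2655


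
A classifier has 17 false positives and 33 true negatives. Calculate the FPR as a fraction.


FPR = FP / (FP + TN) = 17 / 50 = 17/50.

17/50


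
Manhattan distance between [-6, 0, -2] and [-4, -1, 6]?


d = sum of absolute differences: |-6--4|=2 + |0--1|=1 + |-2-6|=8 = 11.

11


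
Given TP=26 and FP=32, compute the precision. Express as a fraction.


Precision = TP / (TP + FP) = 26 / 58 = 13/29.

13/29


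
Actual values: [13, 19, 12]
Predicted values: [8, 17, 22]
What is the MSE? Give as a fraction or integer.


MSE = (1/3) * ((13-8)^2=25 + (19-17)^2=4 + (12-22)^2=100). Sum = 129. MSE = 43.

43


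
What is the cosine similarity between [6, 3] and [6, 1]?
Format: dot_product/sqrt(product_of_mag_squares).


dot = 39. |a|^2 = 45, |b|^2 = 37. cos = 39/sqrt(1665).

39/sqrt(1665)


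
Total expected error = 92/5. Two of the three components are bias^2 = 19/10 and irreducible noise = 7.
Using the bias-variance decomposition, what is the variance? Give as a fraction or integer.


Total error = bias^2 + variance + irreducible noise. So variance = 92/5 - 19/10 - 7 = 19/2.

19/2


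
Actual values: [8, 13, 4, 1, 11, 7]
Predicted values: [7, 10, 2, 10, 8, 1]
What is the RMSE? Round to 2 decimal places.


MSE = 23.3333. RMSE = sqrt(23.3333) = 4.83.

4.83


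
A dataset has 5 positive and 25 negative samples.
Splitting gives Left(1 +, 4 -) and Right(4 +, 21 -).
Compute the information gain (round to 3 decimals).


H(parent) = 0.6500. H(left) = 0.7219, H(right) = 0.6343. Weighted = (5/30)*0.7219 + (25/30)*0.6343 = 0.6489. IG = 0.6500 - 0.6489 = 0.0011, which rounds to 0.001.

0.001


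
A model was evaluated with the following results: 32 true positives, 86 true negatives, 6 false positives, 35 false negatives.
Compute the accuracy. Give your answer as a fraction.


Accuracy = (TP + TN) / (TP + TN + FP + FN) = (32 + 86) / 159 = 118/159.

118/159


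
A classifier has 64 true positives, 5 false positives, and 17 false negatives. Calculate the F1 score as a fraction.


Precision = 64/69 = 64/69. Recall = 64/81 = 64/81. F1 = 2*P*R/(P+R) = 64/75.

64/75


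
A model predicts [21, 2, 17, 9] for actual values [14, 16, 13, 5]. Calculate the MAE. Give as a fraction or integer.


MAE = (1/4) * (|14-21|=7 + |16-2|=14 + |13-17|=4 + |5-9|=4). Sum = 29. MAE = 29/4.

29/4


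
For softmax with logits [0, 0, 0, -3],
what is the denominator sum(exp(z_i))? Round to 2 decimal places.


Denom = e^0=1.0000 + e^0=1.0000 + e^0=1.0000 + e^-3=0.0498. Sum = 3.0498, which rounds to 3.05.

3.05


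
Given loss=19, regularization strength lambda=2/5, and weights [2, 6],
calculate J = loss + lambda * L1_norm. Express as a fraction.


L1 norm = sum(|w|) = 8. J = 19 + 2/5 * 8 = 111/5.

111/5


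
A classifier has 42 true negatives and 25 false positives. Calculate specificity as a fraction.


Specificity = TN / (TN + FP) = 42 / 67 = 42/67.

42/67


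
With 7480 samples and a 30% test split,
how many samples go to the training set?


Test set = 7480 * 30% = 2244. Training set = 7480 - 2244 = 5236.

5236


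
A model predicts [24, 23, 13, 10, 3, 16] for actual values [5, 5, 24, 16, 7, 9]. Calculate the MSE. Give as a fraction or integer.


MSE = (1/6) * ((5-24)^2=361 + (5-23)^2=324 + (24-13)^2=121 + (16-10)^2=36 + (7-3)^2=16 + (9-16)^2=49). Sum = 907. MSE = 907/6.

907/6


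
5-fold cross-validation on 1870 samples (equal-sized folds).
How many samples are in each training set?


Each validation fold has 1870/5 = 374 samples. Training set = 1870 - 374 = 1496.

1496


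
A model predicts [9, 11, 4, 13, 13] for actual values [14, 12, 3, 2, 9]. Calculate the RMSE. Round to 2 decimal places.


MSE = 32.8000. RMSE = sqrt(32.8000) = 5.73.

5.73


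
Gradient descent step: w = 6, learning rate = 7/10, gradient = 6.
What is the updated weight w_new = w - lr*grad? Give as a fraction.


w_new = 6 - 7/10 * 6 = 6 - 21/5 = 9/5.

9/5
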